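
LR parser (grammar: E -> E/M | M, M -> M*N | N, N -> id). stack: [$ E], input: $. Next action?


start symbol E on stack, input exhausted
Action: accept


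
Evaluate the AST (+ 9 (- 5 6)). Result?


Evaluate inner: (- 5 6) = -1
Evaluate root: (+ 9 -1) = 8
Result: 8


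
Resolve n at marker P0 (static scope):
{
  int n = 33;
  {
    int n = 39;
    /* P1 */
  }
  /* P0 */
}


n declared in the same block as P0
n = 33


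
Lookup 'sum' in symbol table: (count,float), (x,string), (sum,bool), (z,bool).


Lookup 'sum' → type bool


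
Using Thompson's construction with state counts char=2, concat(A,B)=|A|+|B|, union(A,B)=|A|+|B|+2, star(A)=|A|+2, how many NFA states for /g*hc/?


Syntax tree has 3 char leaf(s), 0 union(s), 1 star(s)
chars contribute 3×2 = 6; each union adds +2; each star adds +2
Total: 6 + 0 + 2 = 8 states


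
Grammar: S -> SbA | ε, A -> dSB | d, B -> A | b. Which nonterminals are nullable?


A nonterminal is nullable iff some alternative derives ε (directly, or every symbol in it is nullable)
Nullable: {S}


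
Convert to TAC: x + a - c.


Break into single-operator statements:
t1 = x + a
t2 = t1 - c


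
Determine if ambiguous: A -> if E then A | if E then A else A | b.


dangling else: 'if E then if E then b else b' parses two ways
Ambiguous


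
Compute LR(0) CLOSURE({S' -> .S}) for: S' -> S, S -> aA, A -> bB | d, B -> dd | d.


Start: S' -> .S
For each item with dot before a nonterminal B, add B -> .γ for every B-production
Closure: [S' -> .S, S -> .aA]


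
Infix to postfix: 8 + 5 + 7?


Left to right (same or higher precedence on left)
Postfix: 8 5 + 7 +


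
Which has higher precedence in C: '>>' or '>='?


'>>' is shift (level 8); '>=' is relational (level 7)
Higher level binds tighter
'>>' has higher precedence than '>='


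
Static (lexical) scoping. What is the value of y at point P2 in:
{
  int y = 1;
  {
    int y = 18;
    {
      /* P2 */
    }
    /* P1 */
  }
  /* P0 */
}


P2's block does not declare y; resolves to the enclosing declaration at depth 1
y = 18


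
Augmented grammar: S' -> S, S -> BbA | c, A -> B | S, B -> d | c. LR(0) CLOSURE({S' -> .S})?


Start: S' -> .S
For each item with dot before a nonterminal B, add B -> .γ for every B-production
Closure: [S' -> .S, S -> .BbA, S -> .c, B -> .d, B -> .c]


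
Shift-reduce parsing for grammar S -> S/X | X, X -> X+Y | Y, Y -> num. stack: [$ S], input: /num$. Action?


shift '/' to continue S -> S/X
Action: shift


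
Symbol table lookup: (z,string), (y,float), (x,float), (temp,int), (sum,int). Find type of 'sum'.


Lookup 'sum' → type int


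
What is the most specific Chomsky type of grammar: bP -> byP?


LHS has context (more than one symbol) and |LHS| ≤ |RHS|
Classification: Type 1 (Context-Sensitive)


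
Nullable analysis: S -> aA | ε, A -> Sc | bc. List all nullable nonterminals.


A nonterminal is nullable iff some alternative derives ε (directly, or every symbol in it is nullable)
Nullable: {S}


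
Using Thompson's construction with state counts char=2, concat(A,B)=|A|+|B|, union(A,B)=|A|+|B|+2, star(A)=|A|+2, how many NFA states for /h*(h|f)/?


Syntax tree has 3 char leaf(s), 1 union(s), 1 star(s)
chars contribute 3×2 = 6; each union adds +2; each star adds +2
Total: 6 + 2 + 2 = 10 states


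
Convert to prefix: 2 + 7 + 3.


left-to-right (same/higher precedence on left): tree is (+ (+ 2 7) 3)
Prefix: + + 2 7 3


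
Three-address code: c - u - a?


Break into single-operator statements:
t1 = c - u
t2 = t1 - a


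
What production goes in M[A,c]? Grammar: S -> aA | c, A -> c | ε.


For [A, c]: 'c' ∈ FIRST(c)
Entry: A -> c


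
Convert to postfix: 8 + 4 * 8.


* has higher precedence, evaluate 4*8 first
Postfix: 8 4 8 * +


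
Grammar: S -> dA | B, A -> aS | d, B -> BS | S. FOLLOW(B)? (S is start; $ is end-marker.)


$ ∈ FOLLOW(S). For each A -> αBβ: add FIRST(β)\{ε} to FOLLOW(B); if β nullable, add FOLLOW(A).
FOLLOW(B) = {$, d}


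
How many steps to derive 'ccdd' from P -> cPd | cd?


Derivation: P => cPd => ccdd
Steps: 2


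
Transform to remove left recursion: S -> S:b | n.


Left-recursive alternatives: S:b; non-recursive: n
Introduce S': S -> nS', S' -> :bS' | ε


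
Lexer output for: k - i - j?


Scan left to right, longest-match per lexeme
Tokens: ID(k), OP(-), ID(i), OP(-), ID(j)


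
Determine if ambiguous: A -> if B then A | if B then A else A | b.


dangling else: 'if B then if B then b else b' parses two ways
Ambiguous


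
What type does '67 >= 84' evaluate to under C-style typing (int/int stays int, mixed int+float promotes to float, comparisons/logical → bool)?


Operand types: int >= int
Rule: comparison yields bool
Result type: bool


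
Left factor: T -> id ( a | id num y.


Common prefix: 'id'
Factored: T -> id T', T' -> ( a | num y


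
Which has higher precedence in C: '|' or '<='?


'<=' is relational (level 7); '|' is bitwise OR (level 3)
Higher level binds tighter
'<=' has higher precedence than '|'


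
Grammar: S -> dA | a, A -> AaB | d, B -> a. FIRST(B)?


Per alternative of B: FIRST(a) = {a}
FIRST(B) = {a}


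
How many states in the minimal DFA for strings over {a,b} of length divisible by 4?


Track length mod 4: states 0..3, accept at 0
Minimal DFA: 4 states


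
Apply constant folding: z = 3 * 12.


3 * 12 = 36 at compile time
Optimized: z = 36


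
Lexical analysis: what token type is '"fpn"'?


Pattern: double-quoted sequence
Type: STRING_LITERAL


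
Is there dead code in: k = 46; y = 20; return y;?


k is assigned but never read
Dead: 'k = 46'


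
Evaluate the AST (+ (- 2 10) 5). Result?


Evaluate inner: (- 2 10) = -8
Evaluate root: (+ -8 5) = -3
Result: -3


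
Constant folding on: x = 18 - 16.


18 - 16 = 2 at compile time
Optimized: x = 2


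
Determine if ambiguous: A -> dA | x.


right-linear, alternatives start with distinct terminals 'd' vs 'x': unique leftmost derivation
Unambiguous


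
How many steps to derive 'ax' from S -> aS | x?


Derivation: S => aS => ax
Steps: 2


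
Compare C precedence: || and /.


'/' is multiplicative (level 10); '||' is logical OR (level 1)
Higher level binds tighter
'/' has higher precedence than '||'


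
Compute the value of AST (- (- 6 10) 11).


Evaluate inner: (- 6 10) = -4
Evaluate root: (- -4 11) = -15
Result: -15


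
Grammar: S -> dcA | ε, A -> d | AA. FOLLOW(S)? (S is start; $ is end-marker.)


$ ∈ FOLLOW(S). For each A -> αBβ: add FIRST(β)\{ε} to FOLLOW(B); if β nullable, add FOLLOW(A).
FOLLOW(S) = {$}


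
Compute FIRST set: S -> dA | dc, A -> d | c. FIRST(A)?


Per alternative of A: FIRST(d) = {d}; FIRST(c) = {c}
FIRST(A) = {c, d}


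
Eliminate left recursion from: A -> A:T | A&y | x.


Left-recursive alternatives: A:T, A&y; non-recursive: x
Introduce A': A -> xA', A' -> :TA' | &yA' | ε


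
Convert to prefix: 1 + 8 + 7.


left-to-right (same/higher precedence on left): tree is (+ (+ 1 8) 7)
Prefix: + + 1 8 7


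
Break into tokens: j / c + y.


Scan left to right, longest-match per lexeme
Tokens: ID(j), OP(/), ID(c), OP(+), ID(y)


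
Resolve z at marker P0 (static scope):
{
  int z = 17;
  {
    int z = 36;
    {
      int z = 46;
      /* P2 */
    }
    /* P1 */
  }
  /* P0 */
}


z declared in the same block as P0
z = 17


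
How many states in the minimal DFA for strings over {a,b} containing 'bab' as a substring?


KMP-style automaton: 3 progress states + 1 absorbing accept = 4
Minimal DFA: 4 states


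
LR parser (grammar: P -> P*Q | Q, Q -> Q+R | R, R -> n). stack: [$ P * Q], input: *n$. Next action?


handle 'P*Q' on top; lookahead ∈ FOLLOW(P) = {*, $}
Action: reduce (P -> P*Q)


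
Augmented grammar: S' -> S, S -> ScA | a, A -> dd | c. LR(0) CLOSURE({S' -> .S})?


Start: S' -> .S
For each item with dot before a nonterminal B, add B -> .γ for every B-production
Closure: [S' -> .S, S -> .ScA, S -> .a]


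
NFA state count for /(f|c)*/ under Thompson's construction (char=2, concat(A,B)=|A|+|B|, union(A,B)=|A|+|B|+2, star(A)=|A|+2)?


Syntax tree has 2 char leaf(s), 1 union(s), 1 star(s)
chars contribute 2×2 = 4; each union adds +2; each star adds +2
Total: 4 + 2 + 2 = 8 states


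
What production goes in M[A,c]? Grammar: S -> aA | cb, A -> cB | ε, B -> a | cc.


For [A, c]: 'c' ∈ FIRST(cB)
Entry: A -> cB


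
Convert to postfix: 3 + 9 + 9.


Left to right (same or higher precedence on left)
Postfix: 3 9 + 9 +


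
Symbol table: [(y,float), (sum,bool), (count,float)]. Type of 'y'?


Lookup 'y' → type float


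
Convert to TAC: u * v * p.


Break into single-operator statements:
t1 = u * v
t2 = t1 * p


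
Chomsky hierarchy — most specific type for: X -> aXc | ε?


Single nonterminal LHS, but a^n c^n is not regular
Classification: Type 2 (Context-Free)


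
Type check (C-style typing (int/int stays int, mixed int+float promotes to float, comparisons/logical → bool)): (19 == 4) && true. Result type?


Operand types: bool && bool
Rule: logical operators take bool operands and yield bool
Result type: bool


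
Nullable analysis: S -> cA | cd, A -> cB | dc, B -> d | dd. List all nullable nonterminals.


A nonterminal is nullable iff some alternative derives ε (directly, or every symbol in it is nullable)
Nullable: {}


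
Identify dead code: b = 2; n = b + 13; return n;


b is read by n's definition; n is returned
No dead code


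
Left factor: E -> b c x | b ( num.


Common prefix: 'b'
Factored: E -> b E', E' -> c x | ( num


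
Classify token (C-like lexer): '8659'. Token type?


Pattern: digits only
Type: INTEGER_LITERAL


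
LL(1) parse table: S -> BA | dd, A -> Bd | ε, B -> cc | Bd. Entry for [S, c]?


For [S, c]: 'c' ∈ FIRST(BA)
Entry: S -> BA


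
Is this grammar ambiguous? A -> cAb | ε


balanced c^n…b^n: each string has a unique parse
Unambiguous


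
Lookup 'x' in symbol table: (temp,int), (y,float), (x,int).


Lookup 'x' → type int


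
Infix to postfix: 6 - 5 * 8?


* has higher precedence, evaluate 5*8 first
Postfix: 6 5 8 * -


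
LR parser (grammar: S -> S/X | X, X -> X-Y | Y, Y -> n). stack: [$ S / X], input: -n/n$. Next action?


'-' can extend X; shift to build X -> X-Y
Action: shift


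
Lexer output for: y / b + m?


Scan left to right, longest-match per lexeme
Tokens: ID(y), OP(/), ID(b), OP(+), ID(m)


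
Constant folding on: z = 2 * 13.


2 * 13 = 26 at compile time
Optimized: z = 26


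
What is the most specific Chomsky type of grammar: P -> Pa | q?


Left-linear: every RHS is a terminal or one nonterminal followed by a terminal
Classification: Type 3 (Regular)


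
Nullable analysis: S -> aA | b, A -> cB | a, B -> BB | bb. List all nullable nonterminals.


A nonterminal is nullable iff some alternative derives ε (directly, or every symbol in it is nullable)
Nullable: {}


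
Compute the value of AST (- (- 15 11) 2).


Evaluate inner: (- 15 11) = 4
Evaluate root: (- 4 2) = 2
Result: 2


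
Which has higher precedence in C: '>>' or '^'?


'>>' is shift (level 8); '^' is bitwise XOR (level 4)
Higher level binds tighter
'>>' has higher precedence than '^'


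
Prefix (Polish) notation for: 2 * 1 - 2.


left-to-right (same/higher precedence on left): tree is (- (* 2 1) 2)
Prefix: - * 2 1 2


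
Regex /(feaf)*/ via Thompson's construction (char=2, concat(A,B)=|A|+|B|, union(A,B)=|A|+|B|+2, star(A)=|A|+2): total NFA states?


Syntax tree has 4 char leaf(s), 0 union(s), 1 star(s)
chars contribute 4×2 = 8; each union adds +2; each star adds +2
Total: 8 + 0 + 2 = 10 states


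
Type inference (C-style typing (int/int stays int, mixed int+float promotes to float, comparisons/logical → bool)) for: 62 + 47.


Operand types: int + int
Rule: mixed int/float promotes to float; int/int stays int
Result type: int


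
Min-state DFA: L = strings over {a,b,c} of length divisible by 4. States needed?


Track length mod 4: states 0..3, accept at 0
Minimal DFA: 4 states


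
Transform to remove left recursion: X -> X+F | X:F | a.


Left-recursive alternatives: X+F, X:F; non-recursive: a
Introduce X': X -> aX', X' -> +FX' | :FX' | ε


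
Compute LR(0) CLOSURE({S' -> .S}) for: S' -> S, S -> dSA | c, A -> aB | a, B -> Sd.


Start: S' -> .S
For each item with dot before a nonterminal B, add B -> .γ for every B-production
Closure: [S' -> .S, S -> .dSA, S -> .c]


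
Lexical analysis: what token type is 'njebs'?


Pattern: letter/underscore followed by alphanumerics, not a keyword
Type: IDENTIFIER


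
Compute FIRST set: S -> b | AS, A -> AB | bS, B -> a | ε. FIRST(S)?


Per alternative of S: FIRST(b) = {b}; FIRST(AS) = {b}
FIRST(S) = {b}


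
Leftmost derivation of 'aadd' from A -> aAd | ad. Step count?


Derivation: A => aAd => aadd
Steps: 2


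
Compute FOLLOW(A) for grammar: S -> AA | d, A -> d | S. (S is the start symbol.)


$ ∈ FOLLOW(S). For each A -> αBβ: add FIRST(β)\{ε} to FOLLOW(B); if β nullable, add FOLLOW(A).
FOLLOW(A) = {$, d}


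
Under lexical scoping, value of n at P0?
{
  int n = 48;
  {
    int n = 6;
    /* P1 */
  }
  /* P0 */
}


n declared in the same block as P0
n = 48


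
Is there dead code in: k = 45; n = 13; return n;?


k is assigned but never read
Dead: 'k = 45'


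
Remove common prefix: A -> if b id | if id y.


Common prefix: 'if'
Factored: A -> if A', A' -> b id | id y


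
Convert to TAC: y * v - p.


Break into single-operator statements:
t1 = y * v
t2 = t1 - p


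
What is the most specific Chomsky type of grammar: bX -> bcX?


LHS has context (more than one symbol) and |LHS| ≤ |RHS|
Classification: Type 1 (Context-Sensitive)


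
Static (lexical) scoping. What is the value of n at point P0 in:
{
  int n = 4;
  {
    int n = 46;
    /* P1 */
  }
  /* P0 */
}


n declared in the same block as P0
n = 4


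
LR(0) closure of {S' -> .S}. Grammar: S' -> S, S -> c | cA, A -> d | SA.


Start: S' -> .S
For each item with dot before a nonterminal B, add B -> .γ for every B-production
Closure: [S' -> .S, S -> .c, S -> .cA]


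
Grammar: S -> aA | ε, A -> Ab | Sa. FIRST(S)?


Per alternative of S: FIRST(aA) = {a}; FIRST(ε) = {ε}
FIRST(S) = {a, ε}


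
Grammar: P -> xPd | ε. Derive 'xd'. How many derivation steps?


Derivation: P => xPd => xd
Steps: 2


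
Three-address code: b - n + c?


Break into single-operator statements:
t1 = b - n
t2 = t1 + c


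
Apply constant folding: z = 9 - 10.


9 - 10 = -1 at compile time
Optimized: z = -1


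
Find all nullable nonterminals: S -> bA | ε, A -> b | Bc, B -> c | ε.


A nonterminal is nullable iff some alternative derives ε (directly, or every symbol in it is nullable)
Nullable: {B, S}


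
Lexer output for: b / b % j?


Scan left to right, longest-match per lexeme
Tokens: ID(b), OP(/), ID(b), OP(%), ID(j)


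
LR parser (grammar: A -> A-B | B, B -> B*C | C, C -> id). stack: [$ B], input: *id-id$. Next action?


shift '*' to continue B -> B*C
Action: shift


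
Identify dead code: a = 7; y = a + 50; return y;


a is read by y's definition; y is returned
No dead code


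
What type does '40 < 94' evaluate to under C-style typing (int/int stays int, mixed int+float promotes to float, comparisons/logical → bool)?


Operand types: int < int
Rule: comparison yields bool
Result type: bool


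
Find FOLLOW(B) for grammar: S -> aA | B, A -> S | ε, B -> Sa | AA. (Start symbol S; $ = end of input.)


$ ∈ FOLLOW(S). For each A -> αBβ: add FIRST(β)\{ε} to FOLLOW(B); if β nullable, add FOLLOW(A).
FOLLOW(B) = {$, a}


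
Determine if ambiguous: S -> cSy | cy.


balanced c^n…y^n: each string has a unique parse
Unambiguous


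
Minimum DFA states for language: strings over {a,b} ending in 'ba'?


Track the longest suffix of input matching a prefix of 'ba': 3 classes (prefixes of length 0..2)
Minimal DFA: 3 states


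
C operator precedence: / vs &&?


'/' is multiplicative (level 10); '&&' is logical AND (level 2)
Higher level binds tighter
'/' has higher precedence than '&&'


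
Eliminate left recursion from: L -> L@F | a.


Left-recursive alternatives: L@F; non-recursive: a
Introduce L': L -> aL', L' -> @FL' | ε


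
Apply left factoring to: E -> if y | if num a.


Common prefix: 'if'
Factored: E -> if E', E' -> y | num a


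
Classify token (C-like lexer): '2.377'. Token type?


Pattern: digits with a decimal point
Type: FLOAT_LITERAL


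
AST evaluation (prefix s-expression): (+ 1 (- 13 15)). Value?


Evaluate inner: (- 13 15) = -2
Evaluate root: (+ 1 -2) = -1
Result: -1


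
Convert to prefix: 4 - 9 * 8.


'*' binds tighter: tree is (- 4 (* 9 8))
Prefix: - 4 * 9 8


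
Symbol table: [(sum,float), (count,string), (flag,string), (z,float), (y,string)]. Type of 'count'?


Lookup 'count' → type string


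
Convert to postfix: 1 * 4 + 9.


Left to right (same or higher precedence on left)
Postfix: 1 4 * 9 +


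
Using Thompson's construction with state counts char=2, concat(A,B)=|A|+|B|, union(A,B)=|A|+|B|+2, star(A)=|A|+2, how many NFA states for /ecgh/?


Syntax tree has 4 char leaf(s), 0 union(s), 0 star(s)
chars contribute 4×2 = 8; each union adds +2; each star adds +2
Total: 8 + 0 + 0 = 8 states


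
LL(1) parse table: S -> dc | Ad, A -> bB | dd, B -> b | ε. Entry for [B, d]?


For [B, d]: ε is nullable and 'd' ∈ FOLLOW(B)
Entry: B -> ε


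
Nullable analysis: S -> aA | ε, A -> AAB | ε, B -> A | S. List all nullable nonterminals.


A nonterminal is nullable iff some alternative derives ε (directly, or every symbol in it is nullable)
Nullable: {A, B, S}


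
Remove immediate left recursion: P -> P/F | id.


Left-recursive alternatives: P/F; non-recursive: id
Introduce P': P -> idP', P' -> /FP' | ε


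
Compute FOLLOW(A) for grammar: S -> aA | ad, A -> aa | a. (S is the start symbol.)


$ ∈ FOLLOW(S). For each A -> αBβ: add FIRST(β)\{ε} to FOLLOW(B); if β nullable, add FOLLOW(A).
FOLLOW(A) = {$}


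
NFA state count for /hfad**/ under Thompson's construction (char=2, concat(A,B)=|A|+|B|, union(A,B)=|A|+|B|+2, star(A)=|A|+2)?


Syntax tree has 4 char leaf(s), 0 union(s), 2 star(s)
chars contribute 4×2 = 8; each union adds +2; each star adds +2
Total: 8 + 0 + 4 = 12 states


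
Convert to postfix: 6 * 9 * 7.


Left to right (same or higher precedence on left)
Postfix: 6 9 * 7 *


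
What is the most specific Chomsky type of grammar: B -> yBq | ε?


Single nonterminal LHS, but y^n q^n is not regular
Classification: Type 2 (Context-Free)


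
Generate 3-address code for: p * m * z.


Break into single-operator statements:
t1 = p * m
t2 = t1 * z


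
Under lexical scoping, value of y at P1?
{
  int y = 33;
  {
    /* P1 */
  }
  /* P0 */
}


P1's block does not declare y; resolves to the enclosing declaration at depth 0
y = 33


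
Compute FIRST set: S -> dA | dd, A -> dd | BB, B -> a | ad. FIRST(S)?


Per alternative of S: FIRST(dA) = {d}; FIRST(dd) = {d}
FIRST(S) = {d}


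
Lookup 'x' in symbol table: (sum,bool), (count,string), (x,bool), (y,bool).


Lookup 'x' → type bool


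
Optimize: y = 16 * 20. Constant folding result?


16 * 20 = 320 at compile time
Optimized: y = 320


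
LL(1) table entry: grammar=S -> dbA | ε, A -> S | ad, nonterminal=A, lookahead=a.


For [A, a]: 'a' ∈ FIRST(ad)
Entry: A -> ad


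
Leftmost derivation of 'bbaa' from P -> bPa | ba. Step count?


Derivation: P => bPa => bbaa
Steps: 2


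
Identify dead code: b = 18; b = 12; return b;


first assignment to b is overwritten before any read
Dead: 'b = 18'


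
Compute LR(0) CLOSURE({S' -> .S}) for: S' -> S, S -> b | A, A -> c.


Start: S' -> .S
For each item with dot before a nonterminal B, add B -> .γ for every B-production
Closure: [S' -> .S, S -> .b, S -> .A, A -> .c]


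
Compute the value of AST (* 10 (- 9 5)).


Evaluate inner: (- 9 5) = 4
Evaluate root: (* 10 4) = 40
Result: 40


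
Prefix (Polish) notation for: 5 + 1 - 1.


left-to-right (same/higher precedence on left): tree is (- (+ 5 1) 1)
Prefix: - + 5 1 1


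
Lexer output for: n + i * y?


Scan left to right, longest-match per lexeme
Tokens: ID(n), OP(+), ID(i), OP(*), ID(y)


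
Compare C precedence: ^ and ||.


'^' is bitwise XOR (level 4); '||' is logical OR (level 1)
Higher level binds tighter
'^' has higher precedence than '||'


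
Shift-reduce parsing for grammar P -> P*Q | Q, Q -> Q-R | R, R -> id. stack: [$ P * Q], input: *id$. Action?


handle 'P*Q' on top; lookahead ∈ FOLLOW(P) = {*, $}
Action: reduce (P -> P*Q)


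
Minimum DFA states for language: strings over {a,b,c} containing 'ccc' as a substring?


KMP-style automaton: 3 progress states + 1 absorbing accept = 4
Minimal DFA: 4 states


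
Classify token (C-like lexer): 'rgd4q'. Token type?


Pattern: letter/underscore followed by alphanumerics, not a keyword
Type: IDENTIFIER


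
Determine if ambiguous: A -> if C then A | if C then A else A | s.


dangling else: 'if C then if C then s else s' parses two ways
Ambiguous


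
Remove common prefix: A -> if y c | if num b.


Common prefix: 'if'
Factored: A -> if A', A' -> y c | num b


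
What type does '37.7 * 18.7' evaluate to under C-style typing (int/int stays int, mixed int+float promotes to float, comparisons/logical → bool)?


Operand types: float * float
Rule: mixed int/float promotes to float; int/int stays int
Result type: float


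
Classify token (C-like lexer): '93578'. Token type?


Pattern: digits only
Type: INTEGER_LITERAL


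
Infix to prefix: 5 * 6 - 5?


left-to-right (same/higher precedence on left): tree is (- (* 5 6) 5)
Prefix: - * 5 6 5


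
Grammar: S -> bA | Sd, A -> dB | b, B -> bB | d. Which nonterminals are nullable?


A nonterminal is nullable iff some alternative derives ε (directly, or every symbol in it is nullable)
Nullable: {}


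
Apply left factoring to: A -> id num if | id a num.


Common prefix: 'id'
Factored: A -> id A', A' -> num if | a num


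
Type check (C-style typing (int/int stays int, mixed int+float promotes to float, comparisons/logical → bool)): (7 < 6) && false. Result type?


Operand types: bool && bool
Rule: logical operators take bool operands and yield bool
Result type: bool


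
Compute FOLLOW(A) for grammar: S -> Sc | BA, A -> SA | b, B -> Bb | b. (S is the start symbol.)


$ ∈ FOLLOW(S). For each A -> αBβ: add FIRST(β)\{ε} to FOLLOW(B); if β nullable, add FOLLOW(A).
FOLLOW(A) = {$, b, c}


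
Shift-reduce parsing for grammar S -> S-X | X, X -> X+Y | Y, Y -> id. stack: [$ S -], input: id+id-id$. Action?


no handle ('S-' is not any RHS); shift 'id'
Action: shift


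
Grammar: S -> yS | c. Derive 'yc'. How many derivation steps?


Derivation: S => yS => yc
Steps: 2


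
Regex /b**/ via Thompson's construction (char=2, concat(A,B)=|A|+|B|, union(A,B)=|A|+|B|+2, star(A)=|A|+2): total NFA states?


Syntax tree has 1 char leaf(s), 0 union(s), 2 star(s)
chars contribute 1×2 = 2; each union adds +2; each star adds +2
Total: 2 + 0 + 4 = 6 states


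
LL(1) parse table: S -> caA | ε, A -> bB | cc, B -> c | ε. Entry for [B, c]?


For [B, c]: 'c' ∈ FIRST(c)
Entry: B -> c


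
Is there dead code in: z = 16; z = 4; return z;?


first assignment to z is overwritten before any read
Dead: 'z = 16'


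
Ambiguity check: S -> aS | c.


right-linear, alternatives start with distinct terminals 'a' vs 'c': unique leftmost derivation
Unambiguous


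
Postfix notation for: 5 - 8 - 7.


Left to right (same or higher precedence on left)
Postfix: 5 8 - 7 -


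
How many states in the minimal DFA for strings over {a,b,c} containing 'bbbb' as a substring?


KMP-style automaton: 4 progress states + 1 absorbing accept = 5
Minimal DFA: 5 states


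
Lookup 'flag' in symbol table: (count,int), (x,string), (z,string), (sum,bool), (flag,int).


Lookup 'flag' → type int


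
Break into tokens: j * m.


Scan left to right, longest-match per lexeme
Tokens: ID(j), OP(*), ID(m)


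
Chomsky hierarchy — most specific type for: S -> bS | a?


Right-linear: every RHS is a terminal or a terminal followed by one nonterminal
Classification: Type 3 (Regular)


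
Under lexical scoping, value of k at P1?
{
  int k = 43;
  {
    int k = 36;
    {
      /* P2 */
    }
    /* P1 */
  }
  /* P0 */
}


k declared in the same block as P1
k = 36


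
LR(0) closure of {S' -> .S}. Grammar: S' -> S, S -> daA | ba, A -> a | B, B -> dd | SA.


Start: S' -> .S
For each item with dot before a nonterminal B, add B -> .γ for every B-production
Closure: [S' -> .S, S -> .daA, S -> .ba]


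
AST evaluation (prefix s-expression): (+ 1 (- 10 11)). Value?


Evaluate inner: (- 10 11) = -1
Evaluate root: (+ 1 -1) = 0
Result: 0


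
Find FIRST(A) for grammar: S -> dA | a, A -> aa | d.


Per alternative of A: FIRST(aa) = {a}; FIRST(d) = {d}
FIRST(A) = {a, d}


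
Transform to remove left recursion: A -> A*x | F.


Left-recursive alternatives: A*x; non-recursive: F
Introduce A': A -> FA', A' -> *xA' | ε


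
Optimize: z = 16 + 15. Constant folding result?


16 + 15 = 31 at compile time
Optimized: z = 31


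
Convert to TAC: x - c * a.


Break into single-operator statements:
t1 = c * a
t2 = x - t1


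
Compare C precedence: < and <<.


'<<' is shift (level 8); '<' is relational (level 7)
Higher level binds tighter
'<<' has higher precedence than '<'


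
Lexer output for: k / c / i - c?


Scan left to right, longest-match per lexeme
Tokens: ID(k), OP(/), ID(c), OP(/), ID(i), OP(-), ID(c)


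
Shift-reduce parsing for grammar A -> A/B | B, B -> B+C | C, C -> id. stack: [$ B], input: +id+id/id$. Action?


shift '+' to continue B -> B+C
Action: shift


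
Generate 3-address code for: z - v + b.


Break into single-operator statements:
t1 = z - v
t2 = t1 + b


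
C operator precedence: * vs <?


'*' is multiplicative (level 10); '<' is relational (level 7)
Higher level binds tighter
'*' has higher precedence than '<'


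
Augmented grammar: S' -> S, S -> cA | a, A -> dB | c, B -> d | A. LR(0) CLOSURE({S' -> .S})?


Start: S' -> .S
For each item with dot before a nonterminal B, add B -> .γ for every B-production
Closure: [S' -> .S, S -> .cA, S -> .a]


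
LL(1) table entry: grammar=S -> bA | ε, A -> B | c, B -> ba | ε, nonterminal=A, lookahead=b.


For [A, b]: 'b' ∈ FIRST(B)
Entry: A -> B


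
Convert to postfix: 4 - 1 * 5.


* has higher precedence, evaluate 1*5 first
Postfix: 4 1 5 * -


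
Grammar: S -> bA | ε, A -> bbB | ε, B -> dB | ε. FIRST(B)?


Per alternative of B: FIRST(dB) = {d}; FIRST(ε) = {ε}
FIRST(B) = {d, ε}


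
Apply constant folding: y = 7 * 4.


7 * 4 = 28 at compile time
Optimized: y = 28


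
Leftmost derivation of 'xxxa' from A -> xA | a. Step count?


Derivation: A => xA => xxA => xxxA => xxxa
Steps: 4


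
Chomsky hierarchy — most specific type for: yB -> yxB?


LHS has context (more than one symbol) and |LHS| ≤ |RHS|
Classification: Type 1 (Context-Sensitive)


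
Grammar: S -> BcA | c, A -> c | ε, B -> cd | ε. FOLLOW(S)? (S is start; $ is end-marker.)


$ ∈ FOLLOW(S). For each A -> αBβ: add FIRST(β)\{ε} to FOLLOW(B); if β nullable, add FOLLOW(A).
FOLLOW(S) = {$}


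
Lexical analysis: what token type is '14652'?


Pattern: digits only
Type: INTEGER_LITERAL


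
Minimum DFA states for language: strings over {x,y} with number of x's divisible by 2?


Track (count of x) mod 2: states 0..1, accept at 0
Minimal DFA: 2 states


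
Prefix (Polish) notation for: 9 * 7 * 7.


left-to-right (same/higher precedence on left): tree is (* (* 9 7) 7)
Prefix: * * 9 7 7


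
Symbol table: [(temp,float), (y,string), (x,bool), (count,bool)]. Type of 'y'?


Lookup 'y' → type string


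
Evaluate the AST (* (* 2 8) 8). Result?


Evaluate inner: (* 2 8) = 16
Evaluate root: (* 16 8) = 128
Result: 128


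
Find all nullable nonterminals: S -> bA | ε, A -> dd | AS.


A nonterminal is nullable iff some alternative derives ε (directly, or every symbol in it is nullable)
Nullable: {S}


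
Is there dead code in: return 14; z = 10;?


statement follows a return and is unreachable
Dead: 'z = 10'


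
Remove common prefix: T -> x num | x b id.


Common prefix: 'x'
Factored: T -> x T', T' -> num | b id


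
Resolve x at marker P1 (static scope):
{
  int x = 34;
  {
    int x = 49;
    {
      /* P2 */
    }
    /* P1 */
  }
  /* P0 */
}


x declared in the same block as P1
x = 49


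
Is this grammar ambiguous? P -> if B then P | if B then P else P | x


dangling else: 'if B then if B then x else x' parses two ways
Ambiguous


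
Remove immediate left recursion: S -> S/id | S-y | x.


Left-recursive alternatives: S/id, S-y; non-recursive: x
Introduce S': S -> xS', S' -> /idS' | -yS' | ε


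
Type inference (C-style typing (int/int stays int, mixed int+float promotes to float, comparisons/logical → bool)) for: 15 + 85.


Operand types: int + int
Rule: mixed int/float promotes to float; int/int stays int
Result type: int


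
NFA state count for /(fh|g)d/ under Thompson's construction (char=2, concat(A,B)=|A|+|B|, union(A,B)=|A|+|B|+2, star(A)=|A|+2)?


Syntax tree has 4 char leaf(s), 1 union(s), 0 star(s)
chars contribute 4×2 = 8; each union adds +2; each star adds +2
Total: 8 + 2 + 0 = 10 states


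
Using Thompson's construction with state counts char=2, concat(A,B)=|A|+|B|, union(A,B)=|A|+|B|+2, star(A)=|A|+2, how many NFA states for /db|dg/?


Syntax tree has 4 char leaf(s), 1 union(s), 0 star(s)
chars contribute 4×2 = 8; each union adds +2; each star adds +2
Total: 8 + 2 + 0 = 10 states


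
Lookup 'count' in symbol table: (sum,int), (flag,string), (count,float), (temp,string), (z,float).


Lookup 'count' → type float


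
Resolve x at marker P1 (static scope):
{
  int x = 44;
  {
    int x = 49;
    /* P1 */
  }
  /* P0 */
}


x declared in the same block as P1
x = 49


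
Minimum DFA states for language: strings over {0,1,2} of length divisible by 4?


Track length mod 4: states 0..3, accept at 0
Minimal DFA: 4 states


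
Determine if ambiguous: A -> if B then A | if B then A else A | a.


dangling else: 'if B then if B then a else a' parses two ways
Ambiguous


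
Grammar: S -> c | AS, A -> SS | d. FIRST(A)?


Per alternative of A: FIRST(SS) = {c, d}; FIRST(d) = {d}
FIRST(A) = {c, d}


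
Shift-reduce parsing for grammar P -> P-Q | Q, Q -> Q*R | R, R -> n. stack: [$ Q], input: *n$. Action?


shift '*' to continue Q -> Q*R
Action: shift


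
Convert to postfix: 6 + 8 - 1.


Left to right (same or higher precedence on left)
Postfix: 6 8 + 1 -


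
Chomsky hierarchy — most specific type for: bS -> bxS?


LHS has context (more than one symbol) and |LHS| ≤ |RHS|
Classification: Type 1 (Context-Sensitive)


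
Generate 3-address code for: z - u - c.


Break into single-operator statements:
t1 = z - u
t2 = t1 - c


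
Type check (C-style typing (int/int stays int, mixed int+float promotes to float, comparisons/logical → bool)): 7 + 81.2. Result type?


Operand types: int + float
Rule: mixed int/float promotes to float; int/int stays int
Result type: float


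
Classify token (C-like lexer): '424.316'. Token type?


Pattern: digits with a decimal point
Type: FLOAT_LITERAL


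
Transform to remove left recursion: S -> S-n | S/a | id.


Left-recursive alternatives: S-n, S/a; non-recursive: id
Introduce S': S -> idS', S' -> -nS' | /aS' | ε


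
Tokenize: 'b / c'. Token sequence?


Scan left to right, longest-match per lexeme
Tokens: ID(b), OP(/), ID(c)


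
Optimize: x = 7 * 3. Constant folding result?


7 * 3 = 21 at compile time
Optimized: x = 21


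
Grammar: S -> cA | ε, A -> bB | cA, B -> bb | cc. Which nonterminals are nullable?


A nonterminal is nullable iff some alternative derives ε (directly, or every symbol in it is nullable)
Nullable: {S}


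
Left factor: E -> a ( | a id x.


Common prefix: 'a'
Factored: E -> a E', E' -> ( | id x


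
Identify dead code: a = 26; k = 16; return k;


a is assigned but never read
Dead: 'a = 26'


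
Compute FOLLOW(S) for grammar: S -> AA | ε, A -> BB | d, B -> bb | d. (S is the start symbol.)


$ ∈ FOLLOW(S). For each A -> αBβ: add FIRST(β)\{ε} to FOLLOW(B); if β nullable, add FOLLOW(A).
FOLLOW(S) = {$}


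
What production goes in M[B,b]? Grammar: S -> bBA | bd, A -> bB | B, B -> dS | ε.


For [B, b]: ε is nullable and 'b' ∈ FOLLOW(B)
Entry: B -> ε


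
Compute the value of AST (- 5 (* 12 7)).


Evaluate inner: (* 12 7) = 84
Evaluate root: (- 5 84) = -79
Result: -79


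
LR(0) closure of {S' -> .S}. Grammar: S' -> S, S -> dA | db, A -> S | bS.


Start: S' -> .S
For each item with dot before a nonterminal B, add B -> .γ for every B-production
Closure: [S' -> .S, S -> .dA, S -> .db]


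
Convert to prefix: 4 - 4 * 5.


'*' binds tighter: tree is (- 4 (* 4 5))
Prefix: - 4 * 4 5


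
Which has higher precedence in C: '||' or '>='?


'>=' is relational (level 7); '||' is logical OR (level 1)
Higher level binds tighter
'>=' has higher precedence than '||'


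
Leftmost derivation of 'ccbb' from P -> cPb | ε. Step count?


Derivation: P => cPb => ccPbb => ccbb
Steps: 3


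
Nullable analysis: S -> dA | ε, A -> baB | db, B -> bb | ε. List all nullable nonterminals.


A nonterminal is nullable iff some alternative derives ε (directly, or every symbol in it is nullable)
Nullable: {B, S}


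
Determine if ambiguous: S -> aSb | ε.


balanced a^n…b^n: each string has a unique parse
Unambiguous


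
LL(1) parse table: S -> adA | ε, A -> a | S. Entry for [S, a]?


For [S, a]: 'a' ∈ FIRST(adA)
Entry: S -> adA


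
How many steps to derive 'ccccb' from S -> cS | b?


Derivation: S => cS => ccS => cccS => ccccS => ccccb
Steps: 5


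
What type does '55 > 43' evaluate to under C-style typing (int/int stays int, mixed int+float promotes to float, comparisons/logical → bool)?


Operand types: int > int
Rule: comparison yields bool
Result type: bool


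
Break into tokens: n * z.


Scan left to right, longest-match per lexeme
Tokens: ID(n), OP(*), ID(z)


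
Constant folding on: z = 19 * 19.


19 * 19 = 361 at compile time
Optimized: z = 361


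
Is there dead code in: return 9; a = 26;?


statement follows a return and is unreachable
Dead: 'a = 26'


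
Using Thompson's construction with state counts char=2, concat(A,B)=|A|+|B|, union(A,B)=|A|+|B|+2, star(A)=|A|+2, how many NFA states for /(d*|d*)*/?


Syntax tree has 2 char leaf(s), 1 union(s), 3 star(s)
chars contribute 2×2 = 4; each union adds +2; each star adds +2
Total: 4 + 2 + 6 = 12 states


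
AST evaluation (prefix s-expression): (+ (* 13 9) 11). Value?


Evaluate inner: (* 13 9) = 117
Evaluate root: (+ 117 11) = 128
Result: 128


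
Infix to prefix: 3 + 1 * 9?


'*' binds tighter: tree is (+ 3 (* 1 9))
Prefix: + 3 * 1 9


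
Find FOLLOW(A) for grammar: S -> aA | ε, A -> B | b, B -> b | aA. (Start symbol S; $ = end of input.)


$ ∈ FOLLOW(S). For each A -> αBβ: add FIRST(β)\{ε} to FOLLOW(B); if β nullable, add FOLLOW(A).
FOLLOW(A) = {$}


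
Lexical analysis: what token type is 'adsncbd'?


Pattern: letter/underscore followed by alphanumerics, not a keyword
Type: IDENTIFIER


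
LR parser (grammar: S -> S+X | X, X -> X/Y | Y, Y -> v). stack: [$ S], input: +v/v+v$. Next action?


shift '+' to continue S -> S+X
Action: shift


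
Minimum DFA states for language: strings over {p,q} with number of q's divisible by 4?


Track (count of q) mod 4: states 0..3, accept at 0
Minimal DFA: 4 states


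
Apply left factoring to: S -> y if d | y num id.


Common prefix: 'y'
Factored: S -> y S', S' -> if d | num id


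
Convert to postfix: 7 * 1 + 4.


Left to right (same or higher precedence on left)
Postfix: 7 1 * 4 +


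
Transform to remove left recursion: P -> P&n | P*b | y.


Left-recursive alternatives: P&n, P*b; non-recursive: y
Introduce P': P -> yP', P' -> &nP' | *bP' | ε


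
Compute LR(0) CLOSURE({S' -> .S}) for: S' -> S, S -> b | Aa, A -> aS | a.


Start: S' -> .S
For each item with dot before a nonterminal B, add B -> .γ for every B-production
Closure: [S' -> .S, S -> .b, S -> .Aa, A -> .aS, A -> .a]


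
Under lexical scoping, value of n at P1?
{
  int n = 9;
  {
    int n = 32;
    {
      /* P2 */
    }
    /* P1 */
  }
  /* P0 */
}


n declared in the same block as P1
n = 32


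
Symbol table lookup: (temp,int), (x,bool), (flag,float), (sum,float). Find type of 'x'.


Lookup 'x' → type bool


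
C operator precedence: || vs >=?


'>=' is relational (level 7); '||' is logical OR (level 1)
Higher level binds tighter
'>=' has higher precedence than '||'


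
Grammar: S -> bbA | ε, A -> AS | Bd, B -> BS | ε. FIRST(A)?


Per alternative of A: FIRST(AS) = {b, d}; FIRST(Bd) = {b, d}
FIRST(A) = {b, d}


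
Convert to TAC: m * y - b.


Break into single-operator statements:
t1 = m * y
t2 = t1 - b


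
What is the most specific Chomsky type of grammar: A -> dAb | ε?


Single nonterminal LHS, but d^n b^n is not regular
Classification: Type 2 (Context-Free)


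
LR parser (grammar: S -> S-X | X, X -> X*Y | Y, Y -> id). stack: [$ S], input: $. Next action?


start symbol S on stack, input exhausted
Action: accept


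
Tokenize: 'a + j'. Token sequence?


Scan left to right, longest-match per lexeme
Tokens: ID(a), OP(+), ID(j)


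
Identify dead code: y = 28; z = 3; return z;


y is assigned but never read
Dead: 'y = 28'


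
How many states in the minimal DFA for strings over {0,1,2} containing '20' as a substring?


KMP-style automaton: 2 progress states + 1 absorbing accept = 3
Minimal DFA: 3 states


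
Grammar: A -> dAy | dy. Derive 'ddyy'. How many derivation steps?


Derivation: A => dAy => ddyy
Steps: 2


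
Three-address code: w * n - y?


Break into single-operator statements:
t1 = w * n
t2 = t1 - y


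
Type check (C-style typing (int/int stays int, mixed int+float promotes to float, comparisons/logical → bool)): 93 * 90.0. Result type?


Operand types: int * float
Rule: mixed int/float promotes to float; int/int stays int
Result type: float


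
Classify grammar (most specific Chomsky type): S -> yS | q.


Right-linear: every RHS is a terminal or a terminal followed by one nonterminal
Classification: Type 3 (Regular)


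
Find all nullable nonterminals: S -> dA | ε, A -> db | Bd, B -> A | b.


A nonterminal is nullable iff some alternative derives ε (directly, or every symbol in it is nullable)
Nullable: {S}


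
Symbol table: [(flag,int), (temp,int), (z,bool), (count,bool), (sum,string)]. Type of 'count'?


Lookup 'count' → type bool
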